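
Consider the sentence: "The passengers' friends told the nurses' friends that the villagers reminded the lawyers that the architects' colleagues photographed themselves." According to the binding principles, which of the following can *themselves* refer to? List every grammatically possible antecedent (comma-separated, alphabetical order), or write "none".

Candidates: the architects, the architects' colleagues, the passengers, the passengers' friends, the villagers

the architects' colleagues

*themselves* is a reflexive; Principle A requires it to be bound within its binding domain — the clause headed by 'photographed'.
— the architects: possessor inside the subject DP of the clause headed by 'photographed'; does not c-command the reflexive — cannot bind it (Principle A).
— the architects' colleagues: subject of the clause headed by 'photographed'; c-commands the reflexive within its binding domain — allowed (Principle A).
— the passengers: possessor inside the subject DP of the matrix clause; does not c-command the reflexive — cannot bind it (Principle A).
— the passengers' friends: subject of the matrix clause; c-commands the reflexive but lies outside its binding domain — cannot bind it (Principle A).
— the villagers: subject of the clause headed by 'reminded'; c-commands the reflexive but lies outside its binding domain — cannot bind it (Principle A).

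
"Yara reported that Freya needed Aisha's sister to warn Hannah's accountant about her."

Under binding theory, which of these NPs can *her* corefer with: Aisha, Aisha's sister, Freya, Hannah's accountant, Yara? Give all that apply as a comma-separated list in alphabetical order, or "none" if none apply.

Aisha, Freya, Yara

*her* is a pronoun; Principle B requires it to be free in its binding domain — the clause headed by 'warn'.
— Aisha: possessor inside the subject DP of the clause headed by 'warn'; does not c-command the pronoun — Principle B does not apply; allowed.
— Aisha's sister: subject of the clause headed by 'warn'; c-commands the pronoun within its binding domain — blocked (Principle B).
— Freya: subject of the clause headed by 'needed'; c-commands the pronoun but lies outside its binding domain — allowed.
— Hannah's accountant: object of the clause headed by 'warn'; c-commands the pronoun within its binding domain — blocked (Principle B).
— Yara: subject of the matrix clause; c-commands the pronoun but lies outside its binding domain — allowed.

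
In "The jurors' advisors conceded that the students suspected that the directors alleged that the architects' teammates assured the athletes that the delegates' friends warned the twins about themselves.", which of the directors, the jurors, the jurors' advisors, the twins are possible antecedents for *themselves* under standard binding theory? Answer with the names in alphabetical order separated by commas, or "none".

*themselves* is a reflexive; Principle A requires it to be bound within its binding domain — the clause headed by 'warned'.
— the directors: subject of the clause headed by 'alleged'; c-commands the reflexive but lies outside its binding domain — cannot bind it (Principle A).
— the jurors: possessor inside the subject DP of the matrix clause; does not c-command the reflexive — cannot bind it (Principle A).
— the jurors' advisors: subject of the matrix clause; c-commands the reflexive but lies outside its binding domain — cannot bind it (Principle A).
— the twins: object of the clause headed by 'warned'; c-commands the reflexive within its binding domain — allowed (Principle A).

the twins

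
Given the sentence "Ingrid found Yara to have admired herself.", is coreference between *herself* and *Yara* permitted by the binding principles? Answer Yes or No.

Yes

*herself* is a reflexive; Principle A requires it to be bound within its binding domain — the clause headed by 'admired'.
— Yara: subject of the clause headed by 'admired'; c-commands the reflexive within its binding domain — allowed (Principle A).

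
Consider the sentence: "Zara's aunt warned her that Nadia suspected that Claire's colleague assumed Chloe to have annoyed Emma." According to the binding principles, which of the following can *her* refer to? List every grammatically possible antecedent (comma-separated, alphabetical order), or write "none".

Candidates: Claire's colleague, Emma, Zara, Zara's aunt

*her* is a pronoun; Principle B requires it to be free in its binding domain — the matrix clause.
— Claire's colleague: subject of the clause headed by 'assumed'; is c-commanded by the pronoun; coreference would bind this R-expression — blocked (Principle C).
— Emma: object of the clause headed by 'annoyed'; is c-commanded by the pronoun; coreference would bind this R-expression — blocked (Principle C).
— Zara: possessor inside the subject DP of the matrix clause; does not c-command the pronoun — Principle B does not apply; allowed.
— Zara's aunt: subject of the matrix clause; c-commands the pronoun within its binding domain — blocked (Principle B).

Zara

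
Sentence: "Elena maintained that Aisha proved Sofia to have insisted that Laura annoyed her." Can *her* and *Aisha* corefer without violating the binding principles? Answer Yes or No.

Yes

*Aisha* is an R-expression; Principle C requires it to be free (not bound by any c-commanding expression).
— her: object of the clause headed by 'annoyed'; the pronoun does not c-command the R-expression — coreference allowed.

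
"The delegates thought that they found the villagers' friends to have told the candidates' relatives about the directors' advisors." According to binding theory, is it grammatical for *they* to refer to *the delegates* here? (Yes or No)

*the delegates* is an R-expression; Principle C requires it to be free (not bound by any c-commanding expression).
— they: subject of the clause headed by 'found'; the pronoun does not c-command the R-expression — coreference allowed.

Yes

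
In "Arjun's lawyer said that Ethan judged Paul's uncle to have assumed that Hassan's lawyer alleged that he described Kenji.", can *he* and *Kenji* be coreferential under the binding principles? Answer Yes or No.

No

*Kenji* is an R-expression; Principle C requires it to be free (not bound by any c-commanding expression).
— he: subject of the clause headed by 'described'; the pronoun c-commands the R-expression — coreference blocked (Principle C).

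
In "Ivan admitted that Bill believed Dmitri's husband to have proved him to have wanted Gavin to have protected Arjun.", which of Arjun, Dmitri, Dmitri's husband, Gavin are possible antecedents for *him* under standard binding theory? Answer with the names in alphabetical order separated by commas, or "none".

*him* is a pronoun; Principle B requires it to be free in its binding domain — the clause headed by 'proved'.
— Arjun: object of the clause headed by 'protected'; is c-commanded by the pronoun; coreference would bind this R-expression — blocked (Principle C).
— Dmitri: possessor inside the subject DP of the clause headed by 'proved'; does not c-command the pronoun — Principle B does not apply; allowed.
— Dmitri's husband: subject of the clause headed by 'proved'; c-commands the pronoun within its binding domain — blocked (Principle B).
— Gavin: subject of the clause headed by 'protected'; is c-commanded by the pronoun; coreference would bind this R-expression — blocked (Principle C).

Dmitri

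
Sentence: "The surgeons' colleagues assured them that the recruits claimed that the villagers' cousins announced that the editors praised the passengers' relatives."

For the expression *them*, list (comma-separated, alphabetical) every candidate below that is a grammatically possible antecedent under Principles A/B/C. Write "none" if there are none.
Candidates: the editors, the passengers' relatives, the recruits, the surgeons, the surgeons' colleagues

the surgeons

*them* is a pronoun; Principle B requires it to be free in its binding domain — the matrix clause.
— the editors: subject of the clause headed by 'praised'; is c-commanded by the pronoun; coreference would bind this R-expression — blocked (Principle C).
— the passengers' relatives: object of the clause headed by 'praised'; is c-commanded by the pronoun; coreference would bind this R-expression — blocked (Principle C).
— the recruits: subject of the clause headed by 'claimed'; is c-commanded by the pronoun; coreference would bind this R-expression — blocked (Principle C).
— the surgeons: possessor inside the subject DP of the matrix clause; does not c-command the pronoun — Principle B does not apply; allowed.
— the surgeons' colleagues: subject of the matrix clause; c-commands the pronoun within its binding domain — blocked (Principle B).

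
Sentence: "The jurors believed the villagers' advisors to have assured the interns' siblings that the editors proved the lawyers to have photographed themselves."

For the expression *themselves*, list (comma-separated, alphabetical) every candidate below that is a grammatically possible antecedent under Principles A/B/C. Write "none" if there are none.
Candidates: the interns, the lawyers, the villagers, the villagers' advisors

the lawyers

*themselves* is a reflexive; Principle A requires it to be bound within its binding domain — the clause headed by 'photographed'.
— the interns: possessor inside the object DP of the clause headed by 'assured'; does not c-command the reflexive — cannot bind it (Principle A).
— the lawyers: subject of the clause headed by 'photographed'; c-commands the reflexive within its binding domain — allowed (Principle A).
— the villagers: possessor inside the subject DP of the clause headed by 'assured'; does not c-command the reflexive — cannot bind it (Principle A).
— the villagers' advisors: subject of the clause headed by 'assured'; c-commands the reflexive but lies outside its binding domain — cannot bind it (Principle A).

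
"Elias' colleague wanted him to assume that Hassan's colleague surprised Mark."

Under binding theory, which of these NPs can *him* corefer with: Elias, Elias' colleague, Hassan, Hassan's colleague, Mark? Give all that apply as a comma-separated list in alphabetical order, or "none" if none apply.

Elias

*him* is a pronoun; Principle B requires it to be free in its binding domain — the matrix clause.
— Elias: possessor inside the subject DP of the matrix clause; does not c-command the pronoun — Principle B does not apply; allowed.
— Elias' colleague: subject of the matrix clause; c-commands the pronoun within its binding domain — blocked (Principle B).
— Hassan: possessor inside the subject DP of the clause headed by 'surprised'; is c-commanded by the pronoun; coreference would bind this R-expression — blocked (Principle C).
— Hassan's colleague: subject of the clause headed by 'surprised'; is c-commanded by the pronoun; coreference would bind this R-expression — blocked (Principle C).
— Mark: object of the clause headed by 'surprised'; is c-commanded by the pronoun; coreference would bind this R-expression — blocked (Principle C).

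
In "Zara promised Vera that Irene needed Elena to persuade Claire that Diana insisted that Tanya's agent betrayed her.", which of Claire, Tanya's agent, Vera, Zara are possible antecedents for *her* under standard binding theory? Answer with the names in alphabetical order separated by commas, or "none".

Claire, Vera, Zara

*her* is a pronoun; Principle B requires it to be free in its binding domain — the clause headed by 'betrayed'.
— Claire: object of the clause headed by 'persuade'; c-commands the pronoun but lies outside its binding domain — allowed.
— Tanya's agent: subject of the clause headed by 'betrayed'; c-commands the pronoun within its binding domain — blocked (Principle B).
— Vera: object of the matrix clause; c-commands the pronoun but lies outside its binding domain — allowed.
— Zara: subject of the matrix clause; c-commands the pronoun but lies outside its binding domain — allowed.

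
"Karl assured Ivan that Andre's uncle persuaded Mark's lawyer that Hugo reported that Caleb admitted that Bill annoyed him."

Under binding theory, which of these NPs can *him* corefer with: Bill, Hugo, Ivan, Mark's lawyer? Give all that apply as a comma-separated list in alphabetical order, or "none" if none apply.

Hugo, Ivan, Mark's lawyer

*him* is a pronoun; Principle B requires it to be free in its binding domain — the clause headed by 'annoyed'.
— Bill: subject of the clause headed by 'annoyed'; c-commands the pronoun within its binding domain — blocked (Principle B).
— Hugo: subject of the clause headed by 'reported'; c-commands the pronoun but lies outside its binding domain — allowed.
— Ivan: object of the matrix clause; c-commands the pronoun but lies outside its binding domain — allowed.
— Mark's lawyer: object of the clause headed by 'persuaded'; c-commands the pronoun but lies outside its binding domain — allowed.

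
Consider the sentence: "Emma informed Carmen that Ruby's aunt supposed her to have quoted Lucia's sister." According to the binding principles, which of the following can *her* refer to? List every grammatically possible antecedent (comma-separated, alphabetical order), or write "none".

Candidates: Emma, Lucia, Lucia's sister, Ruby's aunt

Emma

*her* is a pronoun; Principle B requires it to be free in its binding domain — the clause headed by 'supposed'.
— Emma: subject of the matrix clause; c-commands the pronoun but lies outside its binding domain — allowed.
— Lucia: possessor inside the object DP of the clause headed by 'quoted'; is c-commanded by the pronoun; coreference would bind this R-expression — blocked (Principle C).
— Lucia's sister: object of the clause headed by 'quoted'; is c-commanded by the pronoun; coreference would bind this R-expression — blocked (Principle C).
— Ruby's aunt: subject of the clause headed by 'supposed'; c-commands the pronoun within its binding domain — blocked (Principle B).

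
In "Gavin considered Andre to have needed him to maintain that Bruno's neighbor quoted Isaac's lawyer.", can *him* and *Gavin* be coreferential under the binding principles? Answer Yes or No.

*Gavin* is an R-expression; Principle C requires it to be free (not bound by any c-commanding expression).
— him: subject of the clause headed by 'maintain'; the pronoun does not c-command the R-expression — coreference allowed.

Yes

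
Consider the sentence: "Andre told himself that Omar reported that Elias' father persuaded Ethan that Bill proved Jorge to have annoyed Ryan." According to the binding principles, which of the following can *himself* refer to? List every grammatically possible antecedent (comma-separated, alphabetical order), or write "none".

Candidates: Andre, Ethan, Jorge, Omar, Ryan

Andre

*himself* is a reflexive; Principle A requires it to be bound within its binding domain — the matrix clause.
— Andre: subject of the matrix clause; c-commands the reflexive within its binding domain — allowed (Principle A).
— Ethan: object of the clause headed by 'persuaded'; does not c-command the reflexive — cannot bind it (Principle A).
— Jorge: subject of the clause headed by 'annoyed'; does not c-command the reflexive — cannot bind it (Principle A).
— Omar: subject of the clause headed by 'reported'; does not c-command the reflexive — cannot bind it (Principle A).
— Ryan: object of the clause headed by 'annoyed'; does not c-command the reflexive — cannot bind it (Principle A).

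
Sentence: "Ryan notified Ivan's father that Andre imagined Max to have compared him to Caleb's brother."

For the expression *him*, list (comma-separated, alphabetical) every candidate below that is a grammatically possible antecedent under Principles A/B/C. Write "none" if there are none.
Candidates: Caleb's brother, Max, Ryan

Ryan

*him* is a pronoun; Principle B requires it to be free in its binding domain — the clause headed by 'compared'.
— Caleb's brother: second object of the clause headed by 'compared'; is c-commanded by the pronoun; coreference would bind this R-expression — blocked (Principle C).
— Max: subject of the clause headed by 'compared'; c-commands the pronoun within its binding domain — blocked (Principle B).
— Ryan: subject of the matrix clause; c-commands the pronoun but lies outside its binding domain — allowed.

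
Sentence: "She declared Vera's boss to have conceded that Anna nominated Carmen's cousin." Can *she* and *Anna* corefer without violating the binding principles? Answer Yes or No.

No

*Anna* is an R-expression; Principle C requires it to be free (not bound by any c-commanding expression).
— she: subject of the matrix clause; the pronoun c-commands the R-expression — coreference blocked (Principle C).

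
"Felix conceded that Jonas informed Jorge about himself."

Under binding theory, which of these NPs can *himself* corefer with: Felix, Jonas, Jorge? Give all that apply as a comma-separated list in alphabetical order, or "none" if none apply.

*himself* is a reflexive; Principle A requires it to be bound within its binding domain — the clause headed by 'informed'.
— Felix: subject of the matrix clause; c-commands the reflexive but lies outside its binding domain — cannot bind it (Principle A).
— Jonas: subject of the clause headed by 'informed'; c-commands the reflexive within its binding domain — allowed (Principle A).
— Jorge: object of the clause headed by 'informed'; c-commands the reflexive within its binding domain — allowed (Principle A).

Jonas, Jorge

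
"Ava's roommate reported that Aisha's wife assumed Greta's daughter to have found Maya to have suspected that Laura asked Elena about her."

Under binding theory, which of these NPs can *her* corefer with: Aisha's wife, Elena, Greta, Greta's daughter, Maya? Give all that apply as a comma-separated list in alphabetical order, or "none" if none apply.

*her* is a pronoun; Principle B requires it to be free in its binding domain — the clause headed by 'asked'.
— Aisha's wife: subject of the clause headed by 'assumed'; c-commands the pronoun but lies outside its binding domain — allowed.
— Elena: object of the clause headed by 'asked'; c-commands the pronoun within its binding domain — blocked (Principle B).
— Greta: possessor inside the subject DP of the clause headed by 'found'; does not c-command the pronoun — Principle B does not apply; allowed.
— Greta's daughter: subject of the clause headed by 'found'; c-commands the pronoun but lies outside its binding domain — allowed.
— Maya: subject of the clause headed by 'suspected'; c-commands the pronoun but lies outside its binding domain — allowed.

Aisha's wife, Greta, Greta's daughter, Maya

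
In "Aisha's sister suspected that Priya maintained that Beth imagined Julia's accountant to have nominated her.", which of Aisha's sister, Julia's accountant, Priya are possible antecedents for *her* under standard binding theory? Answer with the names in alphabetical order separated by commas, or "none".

Aisha's sister, Priya

*her* is a pronoun; Principle B requires it to be free in its binding domain — the clause headed by 'nominated'.
— Aisha's sister: subject of the matrix clause; c-commands the pronoun but lies outside its binding domain — allowed.
— Julia's accountant: subject of the clause headed by 'nominated'; c-commands the pronoun within its binding domain — blocked (Principle B).
— Priya: subject of the clause headed by 'maintained'; c-commands the pronoun but lies outside its binding domain — allowed.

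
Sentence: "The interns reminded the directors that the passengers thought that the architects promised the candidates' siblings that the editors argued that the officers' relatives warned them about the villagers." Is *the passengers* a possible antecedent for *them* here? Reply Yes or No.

*them* is a pronoun; Principle B requires it to be free in its binding domain — the clause headed by 'warned'.
— the passengers: subject of the clause headed by 'thought'; c-commands the pronoun but lies outside its binding domain — allowed.

Yes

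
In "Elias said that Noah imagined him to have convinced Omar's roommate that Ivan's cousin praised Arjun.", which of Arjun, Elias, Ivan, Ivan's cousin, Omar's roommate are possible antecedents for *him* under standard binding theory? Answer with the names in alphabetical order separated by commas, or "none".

*him* is a pronoun; Principle B requires it to be free in its binding domain — the clause headed by 'imagined'.
— Arjun: object of the clause headed by 'praised'; is c-commanded by the pronoun; coreference would bind this R-expression — blocked (Principle C).
— Elias: subject of the matrix clause; c-commands the pronoun but lies outside its binding domain — allowed.
— Ivan: possessor inside the subject DP of the clause headed by 'praised'; is c-commanded by the pronoun; coreference would bind this R-expression — blocked (Principle C).
— Ivan's cousin: subject of the clause headed by 'praised'; is c-commanded by the pronoun; coreference would bind this R-expression — blocked (Principle C).
— Omar's roommate: object of the clause headed by 'convinced'; is c-commanded by the pronoun; coreference would bind this R-expression — blocked (Principle C).

Elias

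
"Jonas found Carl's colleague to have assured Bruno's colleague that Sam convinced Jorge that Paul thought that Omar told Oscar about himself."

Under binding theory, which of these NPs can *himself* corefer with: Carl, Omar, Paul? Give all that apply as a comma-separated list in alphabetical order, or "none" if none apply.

Omar

*himself* is a reflexive; Principle A requires it to be bound within its binding domain — the clause headed by 'told'.
— Carl: possessor inside the subject DP of the clause headed by 'assured'; does not c-command the reflexive — cannot bind it (Principle A).
— Omar: subject of the clause headed by 'told'; c-commands the reflexive within its binding domain — allowed (Principle A).
— Paul: subject of the clause headed by 'thought'; c-commands the reflexive but lies outside its binding domain — cannot bind it (Principle A).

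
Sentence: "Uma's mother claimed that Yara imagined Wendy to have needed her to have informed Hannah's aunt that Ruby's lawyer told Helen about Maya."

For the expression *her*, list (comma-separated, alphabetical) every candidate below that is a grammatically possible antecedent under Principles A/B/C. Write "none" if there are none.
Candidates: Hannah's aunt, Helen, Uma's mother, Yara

Uma's mother, Yara

*her* is a pronoun; Principle B requires it to be free in its binding domain — the clause headed by 'needed'.
— Hannah's aunt: object of the clause headed by 'informed'; is c-commanded by the pronoun; coreference would bind this R-expression — blocked (Principle C).
— Helen: object of the clause headed by 'told'; is c-commanded by the pronoun; coreference would bind this R-expression — blocked (Principle C).
— Uma's mother: subject of the matrix clause; c-commands the pronoun but lies outside its binding domain — allowed.
— Yara: subject of the clause headed by 'imagined'; c-commands the pronoun but lies outside its binding domain — allowed.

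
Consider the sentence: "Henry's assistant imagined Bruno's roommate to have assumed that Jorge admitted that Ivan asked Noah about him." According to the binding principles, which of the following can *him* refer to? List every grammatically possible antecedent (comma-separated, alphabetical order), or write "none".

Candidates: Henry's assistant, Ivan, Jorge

*him* is a pronoun; Principle B requires it to be free in its binding domain — the clause headed by 'asked'.
— Henry's assistant: subject of the matrix clause; c-commands the pronoun but lies outside its binding domain — allowed.
— Ivan: subject of the clause headed by 'asked'; c-commands the pronoun within its binding domain — blocked (Principle B).
— Jorge: subject of the clause headed by 'admitted'; c-commands the pronoun but lies outside its binding domain — allowed.

Henry's assistant, Jorge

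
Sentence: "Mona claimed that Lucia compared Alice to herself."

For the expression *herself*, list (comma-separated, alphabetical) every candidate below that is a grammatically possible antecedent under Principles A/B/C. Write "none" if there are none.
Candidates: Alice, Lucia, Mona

*herself* is a reflexive; Principle A requires it to be bound within its binding domain — the clause headed by 'compared'.
— Alice: object of the clause headed by 'compared'; c-commands the reflexive within its binding domain — allowed (Principle A).
— Lucia: subject of the clause headed by 'compared'; c-commands the reflexive within its binding domain — allowed (Principle A).
— Mona: subject of the matrix clause; c-commands the reflexive but lies outside its binding domain — cannot bind it (Principle A).

Alice, Lucia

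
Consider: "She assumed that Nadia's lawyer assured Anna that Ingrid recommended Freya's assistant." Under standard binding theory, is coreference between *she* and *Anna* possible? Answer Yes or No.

No

*Anna* is an R-expression; Principle C requires it to be free (not bound by any c-commanding expression).
— she: subject of the matrix clause; the pronoun c-commands the R-expression — coreference blocked (Principle C).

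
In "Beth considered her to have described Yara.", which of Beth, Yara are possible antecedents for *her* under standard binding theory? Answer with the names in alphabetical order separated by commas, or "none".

none

*her* is a pronoun; Principle B requires it to be free in its binding domain — the matrix clause.
— Beth: subject of the matrix clause; c-commands the pronoun within its binding domain — blocked (Principle B).
— Yara: object of the clause headed by 'described'; is c-commanded by the pronoun; coreference would bind this R-expression — blocked (Principle C).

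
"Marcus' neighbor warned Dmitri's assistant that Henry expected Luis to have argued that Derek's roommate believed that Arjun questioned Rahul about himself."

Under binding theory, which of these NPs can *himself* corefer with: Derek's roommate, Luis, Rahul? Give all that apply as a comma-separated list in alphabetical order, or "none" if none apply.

*himself* is a reflexive; Principle A requires it to be bound within its binding domain — the clause headed by 'questioned'.
— Derek's roommate: subject of the clause headed by 'believed'; c-commands the reflexive but lies outside its binding domain — cannot bind it (Principle A).
— Luis: subject of the clause headed by 'argued'; c-commands the reflexive but lies outside its binding domain — cannot bind it (Principle A).
— Rahul: object of the clause headed by 'questioned'; c-commands the reflexive within its binding domain — allowed (Principle A).

Rahul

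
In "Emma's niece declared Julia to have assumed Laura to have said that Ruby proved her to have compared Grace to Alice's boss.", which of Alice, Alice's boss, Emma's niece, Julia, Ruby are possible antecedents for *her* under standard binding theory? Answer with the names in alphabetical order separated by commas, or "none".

Emma's niece, Julia

*her* is a pronoun; Principle B requires it to be free in its binding domain — the clause headed by 'proved'.
— Alice: possessor inside the second object DP of the clause headed by 'compared'; is c-commanded by the pronoun; coreference would bind this R-expression — blocked (Principle C).
— Alice's boss: second object of the clause headed by 'compared'; is c-commanded by the pronoun; coreference would bind this R-expression — blocked (Principle C).
— Emma's niece: subject of the matrix clause; c-commands the pronoun but lies outside its binding domain — allowed.
— Julia: subject of the clause headed by 'assumed'; c-commands the pronoun but lies outside its binding domain — allowed.
— Ruby: subject of the clause headed by 'proved'; c-commands the pronoun within its binding domain — blocked (Principle B).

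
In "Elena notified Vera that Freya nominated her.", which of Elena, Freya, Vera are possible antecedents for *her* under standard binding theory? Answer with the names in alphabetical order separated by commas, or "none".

Elena, Vera

*her* is a pronoun; Principle B requires it to be free in its binding domain — the clause headed by 'nominated'.
— Elena: subject of the matrix clause; c-commands the pronoun but lies outside its binding domain — allowed.
— Freya: subject of the clause headed by 'nominated'; c-commands the pronoun within its binding domain — blocked (Principle B).
— Vera: object of the matrix clause; c-commands the pronoun but lies outside its binding domain — allowed.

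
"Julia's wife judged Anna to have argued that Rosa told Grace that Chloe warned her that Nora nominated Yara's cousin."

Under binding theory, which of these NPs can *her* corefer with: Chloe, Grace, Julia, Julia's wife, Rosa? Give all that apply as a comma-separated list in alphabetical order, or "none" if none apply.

Grace, Julia, Julia's wife, Rosa

*her* is a pronoun; Principle B requires it to be free in its binding domain — the clause headed by 'warned'.
— Chloe: subject of the clause headed by 'warned'; c-commands the pronoun within its binding domain — blocked (Principle B).
— Grace: object of the clause headed by 'told'; c-commands the pronoun but lies outside its binding domain — allowed.
— Julia: possessor inside the subject DP of the matrix clause; does not c-command the pronoun — Principle B does not apply; allowed.
— Julia's wife: subject of the matrix clause; c-commands the pronoun but lies outside its binding domain — allowed.
— Rosa: subject of the clause headed by 'told'; c-commands the pronoun but lies outside its binding domain — allowed.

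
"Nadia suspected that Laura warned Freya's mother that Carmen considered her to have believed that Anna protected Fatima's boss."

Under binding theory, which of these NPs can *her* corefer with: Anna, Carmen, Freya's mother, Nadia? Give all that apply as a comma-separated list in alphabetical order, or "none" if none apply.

*her* is a pronoun; Principle B requires it to be free in its binding domain — the clause headed by 'considered'.
— Anna: subject of the clause headed by 'protected'; is c-commanded by the pronoun; coreference would bind this R-expression — blocked (Principle C).
— Carmen: subject of the clause headed by 'considered'; c-commands the pronoun within its binding domain — blocked (Principle B).
— Freya's mother: object of the clause headed by 'warned'; c-commands the pronoun but lies outside its binding domain — allowed.
— Nadia: subject of the matrix clause; c-commands the pronoun but lies outside its binding domain — allowed.

Freya's mother, Nadia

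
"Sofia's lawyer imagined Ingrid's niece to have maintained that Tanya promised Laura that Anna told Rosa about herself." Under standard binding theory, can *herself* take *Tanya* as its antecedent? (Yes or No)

*herself* is a reflexive; Principle A requires it to be bound within its binding domain — the clause headed by 'told'.
— Tanya: subject of the clause headed by 'promised'; c-commands the reflexive but lies outside its binding domain — cannot bind it (Principle A).

No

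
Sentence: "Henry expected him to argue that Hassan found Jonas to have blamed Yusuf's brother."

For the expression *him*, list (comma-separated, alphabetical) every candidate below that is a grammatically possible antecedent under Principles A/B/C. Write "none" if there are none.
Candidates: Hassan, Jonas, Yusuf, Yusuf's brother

none

*him* is a pronoun; Principle B requires it to be free in its binding domain — the matrix clause.
— Hassan: subject of the clause headed by 'found'; is c-commanded by the pronoun; coreference would bind this R-expression — blocked (Principle C).
— Jonas: subject of the clause headed by 'blamed'; is c-commanded by the pronoun; coreference would bind this R-expression — blocked (Principle C).
— Yusuf: possessor inside the object DP of the clause headed by 'blamed'; is c-commanded by the pronoun; coreference would bind this R-expression — blocked (Principle C).
— Yusuf's brother: object of the clause headed by 'blamed'; is c-commanded by the pronoun; coreference would bind this R-expression — blocked (Principle C).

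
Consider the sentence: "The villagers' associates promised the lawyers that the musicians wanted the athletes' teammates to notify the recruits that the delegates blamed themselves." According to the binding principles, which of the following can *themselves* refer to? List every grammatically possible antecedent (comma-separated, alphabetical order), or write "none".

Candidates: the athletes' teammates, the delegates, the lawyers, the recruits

the delegates

*themselves* is a reflexive; Principle A requires it to be bound within its binding domain — the clause headed by 'blamed'.
— the athletes' teammates: subject of the clause headed by 'notify'; c-commands the reflexive but lies outside its binding domain — cannot bind it (Principle A).
— the delegates: subject of the clause headed by 'blamed'; c-commands the reflexive within its binding domain — allowed (Principle A).
— the lawyers: object of the matrix clause; c-commands the reflexive but lies outside its binding domain — cannot bind it (Principle A).
— the recruits: object of the clause headed by 'notify'; c-commands the reflexive but lies outside its binding domain — cannot bind it (Principle A).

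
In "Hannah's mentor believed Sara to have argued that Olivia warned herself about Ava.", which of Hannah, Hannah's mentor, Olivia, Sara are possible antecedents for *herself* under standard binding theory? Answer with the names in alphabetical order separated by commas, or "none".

Olivia

*herself* is a reflexive; Principle A requires it to be bound within its binding domain — the clause headed by 'warned'.
— Hannah: possessor inside the subject DP of the matrix clause; does not c-command the reflexive — cannot bind it (Principle A).
— Hannah's mentor: subject of the matrix clause; c-commands the reflexive but lies outside its binding domain — cannot bind it (Principle A).
— Olivia: subject of the clause headed by 'warned'; c-commands the reflexive within its binding domain — allowed (Principle A).
— Sara: subject of the clause headed by 'argued'; c-commands the reflexive but lies outside its binding domain — cannot bind it (Principle A).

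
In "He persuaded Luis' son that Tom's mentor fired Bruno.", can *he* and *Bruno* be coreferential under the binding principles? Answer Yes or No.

*Bruno* is an R-expression; Principle C requires it to be free (not bound by any c-commanding expression).
— he: subject of the matrix clause; the pronoun c-commands the R-expression — coreference blocked (Principle C).

No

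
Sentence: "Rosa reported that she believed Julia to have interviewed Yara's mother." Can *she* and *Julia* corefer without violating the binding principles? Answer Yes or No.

*Julia* is an R-expression; Principle C requires it to be free (not bound by any c-commanding expression).
— she: subject of the clause headed by 'believed'; the pronoun c-commands the R-expression — coreference blocked (Principle C).

No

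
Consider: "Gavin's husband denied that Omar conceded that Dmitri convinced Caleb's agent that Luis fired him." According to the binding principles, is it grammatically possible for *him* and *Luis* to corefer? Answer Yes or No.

No

*him* is a pronoun; Principle B requires it to be free in its binding domain — the clause headed by 'fired'.
— Luis: subject of the clause headed by 'fired'; c-commands the pronoun within its binding domain — blocked (Principle B).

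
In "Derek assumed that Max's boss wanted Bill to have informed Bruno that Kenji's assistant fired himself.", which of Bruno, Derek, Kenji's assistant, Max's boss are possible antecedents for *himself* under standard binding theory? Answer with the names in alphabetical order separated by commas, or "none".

Kenji's assistant

*himself* is a reflexive; Principle A requires it to be bound within its binding domain — the clause headed by 'fired'.
— Bruno: object of the clause headed by 'informed'; c-commands the reflexive but lies outside its binding domain — cannot bind it (Principle A).
— Derek: subject of the matrix clause; c-commands the reflexive but lies outside its binding domain — cannot bind it (Principle A).
— Kenji's assistant: subject of the clause headed by 'fired'; c-commands the reflexive within its binding domain — allowed (Principle A).
— Max's boss: subject of the clause headed by 'wanted'; c-commands the reflexive but lies outside its binding domain — cannot bind it (Principle A).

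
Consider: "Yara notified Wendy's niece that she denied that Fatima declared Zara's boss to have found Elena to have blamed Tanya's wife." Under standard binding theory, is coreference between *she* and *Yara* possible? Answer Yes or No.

Yes

*Yara* is an R-expression; Principle C requires it to be free (not bound by any c-commanding expression).
— she: subject of the clause headed by 'denied'; the pronoun does not c-command the R-expression — coreference allowed.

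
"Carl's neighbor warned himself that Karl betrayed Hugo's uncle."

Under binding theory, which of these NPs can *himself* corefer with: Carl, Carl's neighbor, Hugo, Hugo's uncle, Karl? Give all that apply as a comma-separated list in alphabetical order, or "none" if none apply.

*himself* is a reflexive; Principle A requires it to be bound within its binding domain — the matrix clause.
— Carl: possessor inside the subject DP of the matrix clause; does not c-command the reflexive — cannot bind it (Principle A).
— Carl's neighbor: subject of the matrix clause; c-commands the reflexive within its binding domain — allowed (Principle A).
— Hugo: possessor inside the object DP of the clause headed by 'betrayed'; does not c-command the reflexive — cannot bind it (Principle A).
— Hugo's uncle: object of the clause headed by 'betrayed'; does not c-command the reflexive — cannot bind it (Principle A).
— Karl: subject of the clause headed by 'betrayed'; does not c-command the reflexive — cannot bind it (Principle A).

Carl's neighbor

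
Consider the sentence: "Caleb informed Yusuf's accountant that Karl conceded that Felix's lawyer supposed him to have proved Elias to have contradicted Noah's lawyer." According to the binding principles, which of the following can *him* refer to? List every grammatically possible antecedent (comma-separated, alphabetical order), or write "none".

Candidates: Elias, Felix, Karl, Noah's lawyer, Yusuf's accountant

Felix, Karl, Yusuf's accountant

*him* is a pronoun; Principle B requires it to be free in its binding domain — the clause headed by 'supposed'.
— Elias: subject of the clause headed by 'contradicted'; is c-commanded by the pronoun; coreference would bind this R-expression — blocked (Principle C).
— Felix: possessor inside the subject DP of the clause headed by 'supposed'; does not c-command the pronoun — Principle B does not apply; allowed.
— Karl: subject of the clause headed by 'conceded'; c-commands the pronoun but lies outside its binding domain — allowed.
— Noah's lawyer: object of the clause headed by 'contradicted'; is c-commanded by the pronoun; coreference would bind this R-expression — blocked (Principle C).
— Yusuf's accountant: object of the matrix clause; c-commands the pronoun but lies outside its binding domain — allowed.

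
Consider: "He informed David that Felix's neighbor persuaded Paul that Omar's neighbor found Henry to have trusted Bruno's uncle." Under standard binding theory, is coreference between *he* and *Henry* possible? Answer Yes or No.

No

*Henry* is an R-expression; Principle C requires it to be free (not bound by any c-commanding expression).
— he: subject of the matrix clause; the pronoun c-commands the R-expression — coreference blocked (Principle C).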